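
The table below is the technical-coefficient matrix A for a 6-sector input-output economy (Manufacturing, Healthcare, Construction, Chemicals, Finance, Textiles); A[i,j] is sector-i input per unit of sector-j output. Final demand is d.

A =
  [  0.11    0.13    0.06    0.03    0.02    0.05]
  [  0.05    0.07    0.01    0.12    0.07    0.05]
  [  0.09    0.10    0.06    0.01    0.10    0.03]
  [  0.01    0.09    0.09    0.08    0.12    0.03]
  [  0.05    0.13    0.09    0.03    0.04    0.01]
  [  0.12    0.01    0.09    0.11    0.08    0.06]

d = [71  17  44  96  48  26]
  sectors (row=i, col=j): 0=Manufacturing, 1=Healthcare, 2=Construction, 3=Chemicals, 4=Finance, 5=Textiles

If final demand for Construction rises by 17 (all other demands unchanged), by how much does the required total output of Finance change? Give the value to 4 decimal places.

Form M = I − A:
  [  0.89   -0.13   -0.06   -0.03   -0.02   -0.05]
  [ -0.05    0.93   -0.01   -0.12   -0.07   -0.05]
  [ -0.09   -0.10    0.94   -0.01   -0.10   -0.03]
  [ -0.01   -0.09   -0.09    0.92   -0.12   -0.03]
  [ -0.05   -0.13   -0.09   -0.03    0.96   -0.01]
  [ -0.12   -0.01   -0.09   -0.11   -0.08    0.94]
Leontief inverse L = M⁻¹:
  [  1.1590    0.1894    0.0967    0.0749    0.0639    0.0779]
  [  0.0865    1.1255    0.0511    0.1626    0.1156    0.0725]
  [  0.1357    0.1617    1.0974    0.0484    0.1395    0.0539]
  [  0.0516    0.1547    0.1338    1.1222    0.1710    0.0529]
  [  0.0882    0.1832    0.1205    0.0671    1.0805    0.0319]
  [  0.1754    0.0853    0.1439    0.1530    0.1347    1.0886]
Total output x = L · d:
  x_0 = 1.1590·71 + 0.1894·17 + 0.0967·44 + 0.0749·96 + 0.0639·48 + 0.0779·26 = 102.0492
  x_1 = 0.0865·71 + 1.1255·17 + 0.0511·44 + 0.1626·96 + 0.1156·48 + 0.0725·26 = 50.5663
  x_2 = 0.1357·71 + 0.1617·17 + 1.0974·44 + 0.0484·96 + 0.1395·48 + 0.0539·26 = 73.4131
  x_3 = 0.0516·71 + 0.1547·17 + 0.1338·44 + 1.1222·96 + 0.1710·48 + 0.0529·26 = 129.4863
  x_4 = 0.0882·71 + 0.1832·17 + 0.1205·44 + 0.0671·96 + 1.0805·48 + 0.0319·26 = 73.8174
  x_5 = 0.1754·71 + 0.0853·17 + 0.1439·44 + 0.1530·96 + 0.1347·48 + 1.0886·26 = 69.6890
Δx_4 = L[4,2] · Δd_2 = 0.1205 · 17 = 2.0487

2.0487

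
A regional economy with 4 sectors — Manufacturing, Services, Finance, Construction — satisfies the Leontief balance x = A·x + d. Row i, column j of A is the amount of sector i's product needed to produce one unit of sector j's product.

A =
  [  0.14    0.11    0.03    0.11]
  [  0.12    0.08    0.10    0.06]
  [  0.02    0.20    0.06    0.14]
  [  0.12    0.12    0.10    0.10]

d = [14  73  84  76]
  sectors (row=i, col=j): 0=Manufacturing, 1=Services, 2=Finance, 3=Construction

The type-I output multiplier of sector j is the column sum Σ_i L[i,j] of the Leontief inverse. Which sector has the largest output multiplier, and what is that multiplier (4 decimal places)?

Services (1.8304)

Form M = I − A:
  [  0.86   -0.11   -0.03   -0.11]
  [ -0.12    0.92   -0.10   -0.06]
  [ -0.02   -0.20    0.94   -0.14]
  [ -0.12   -0.12   -0.10    0.90]
Leontief inverse L = M⁻¹:
  [  1.2144    0.1844    0.0767    0.1727]
  [  0.1814    1.1552    0.1416    0.1212]
  [  0.0937    0.2810    1.1184    0.2042]
  [  0.1965    0.2098    0.1534    1.1730]
Total output x = L · d:
  x_0 = 1.2144·14 + 0.1844·73 + 0.0767·84 + 0.1727·76 = 50.0314
  x_1 = 0.1814·14 + 1.1552·73 + 0.1416·84 + 0.1212·76 = 107.9766
  x_2 = 0.0937·14 + 0.2810·73 + 1.1184·84 + 0.2042·76 = 131.2871
  x_3 = 0.1965·14 + 0.2098·73 + 0.1534·84 + 1.1730·76 = 120.0996
Output multipliers (column sums of L):
  Manufacturing: 1.6860
  Services: 1.8304
  Finance: 1.4901
  Construction: 1.6710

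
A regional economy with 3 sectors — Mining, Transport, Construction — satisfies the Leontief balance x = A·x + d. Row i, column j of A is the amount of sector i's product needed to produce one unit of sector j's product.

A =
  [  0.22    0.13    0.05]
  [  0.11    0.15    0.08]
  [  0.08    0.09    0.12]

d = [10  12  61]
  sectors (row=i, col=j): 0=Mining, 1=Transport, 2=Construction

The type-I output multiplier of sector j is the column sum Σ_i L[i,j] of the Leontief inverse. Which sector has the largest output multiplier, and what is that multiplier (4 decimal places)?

Form M = I − A:
  [  0.78   -0.13   -0.05]
  [ -0.11    0.85   -0.08]
  [ -0.08   -0.09    0.88]
Leontief inverse L = M⁻¹:
  [  1.3216    0.2121    0.0944]
  [  0.1841    1.2175    0.1211]
  [  0.1390    0.1438    1.1573]
Total output x = L · d:
  x_0 = 1.3216·10 + 0.2121·12 + 0.0944·61 = 21.5190
  x_1 = 0.1841·10 + 1.2175·12 + 0.1211·61 = 23.8401
  x_2 = 0.1390·10 + 0.1438·12 + 1.1573·61 = 73.7127
Output multipliers (column sums of L):
  Mining: 1.6447
  Transport: 1.5734
  Construction: 1.3728

Mining (1.6447)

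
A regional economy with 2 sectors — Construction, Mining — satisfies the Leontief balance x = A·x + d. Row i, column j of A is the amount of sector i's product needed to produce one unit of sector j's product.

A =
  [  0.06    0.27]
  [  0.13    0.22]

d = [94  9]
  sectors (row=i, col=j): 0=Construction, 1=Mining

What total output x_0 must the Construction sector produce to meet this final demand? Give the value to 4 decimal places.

108.5088

Form M = I − A:
  [  0.94   -0.27]
  [ -0.13    0.78]
Leontief inverse L = M⁻¹:
  [  1.1173    0.3868]
  [  0.1862    1.3465]
Total output x = L · d:
  x_0 = 1.1173·94 + 0.3868·9 = 108.5088
  x_1 = 0.1862·94 + 1.3465·9 = 29.6233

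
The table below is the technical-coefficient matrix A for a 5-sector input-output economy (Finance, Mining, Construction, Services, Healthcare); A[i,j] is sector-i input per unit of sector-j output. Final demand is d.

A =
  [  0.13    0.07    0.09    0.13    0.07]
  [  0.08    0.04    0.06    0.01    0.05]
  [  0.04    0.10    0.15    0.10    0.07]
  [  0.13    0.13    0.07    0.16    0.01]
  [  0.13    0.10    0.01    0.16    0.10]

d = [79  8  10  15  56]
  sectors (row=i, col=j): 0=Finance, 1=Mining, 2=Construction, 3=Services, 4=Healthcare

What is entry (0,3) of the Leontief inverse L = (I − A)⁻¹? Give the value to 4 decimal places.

L[0,3] = 0.2328

Form M = I − A:
  [  0.87   -0.07   -0.09   -0.13   -0.07]
  [ -0.08    0.96   -0.06   -0.01   -0.05]
  [ -0.04   -0.10    0.85   -0.10   -0.07]
  [ -0.13   -0.13   -0.07    0.84   -0.01]
  [ -0.13   -0.10   -0.01   -0.16    0.90]
Leontief inverse L = M⁻¹:
  [  1.2231    0.1498    0.1606    0.2328    0.1185]
  [  0.1236    1.0765    0.0948    0.0580    0.0774]
  [  0.1171    0.1728    1.2178    0.1872    0.1155]
  [  0.2209    0.2063    0.1419    1.2542    0.0536]
  [  0.2310    0.1798    0.0725    0.2651    1.1477]
Total output x = L · d:
  x_0 = 1.2231·79 + 0.1498·8 + 0.1606·10 + 0.2328·15 + 0.1185·56 = 109.5570
  x_1 = 0.1236·79 + 1.0765·8 + 0.0948·10 + 0.0580·15 + 0.0774·56 = 24.5271
  x_2 = 0.1171·79 + 0.1728·8 + 1.2178·10 + 0.1872·15 + 0.1155·56 = 32.0878
  x_3 = 0.2209·79 + 0.2063·8 + 0.1419·10 + 1.2542·15 + 0.0536·56 = 42.3377
  x_4 = 0.2310·79 + 0.1798·8 + 0.0725·10 + 0.2651·15 + 1.1477·56 = 88.6556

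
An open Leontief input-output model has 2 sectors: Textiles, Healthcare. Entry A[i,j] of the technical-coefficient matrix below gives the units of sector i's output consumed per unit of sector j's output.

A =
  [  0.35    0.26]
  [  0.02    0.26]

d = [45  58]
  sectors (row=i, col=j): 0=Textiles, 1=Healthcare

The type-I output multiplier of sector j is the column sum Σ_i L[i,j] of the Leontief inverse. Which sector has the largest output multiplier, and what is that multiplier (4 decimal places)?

Healthcare (1.9126)

Form M = I − A:
  [  0.65   -0.26]
  [ -0.02    0.74]
Leontief inverse L = M⁻¹:
  [  1.5553    0.5464]
  [  0.0420    1.3661]
Total output x = L · d:
  x_0 = 1.5553·45 + 0.5464·58 = 101.6814
  x_1 = 0.0420·45 + 1.3661·58 = 81.1265
Output multipliers (column sums of L):
  Textiles: 1.5973
  Healthcare: 1.9126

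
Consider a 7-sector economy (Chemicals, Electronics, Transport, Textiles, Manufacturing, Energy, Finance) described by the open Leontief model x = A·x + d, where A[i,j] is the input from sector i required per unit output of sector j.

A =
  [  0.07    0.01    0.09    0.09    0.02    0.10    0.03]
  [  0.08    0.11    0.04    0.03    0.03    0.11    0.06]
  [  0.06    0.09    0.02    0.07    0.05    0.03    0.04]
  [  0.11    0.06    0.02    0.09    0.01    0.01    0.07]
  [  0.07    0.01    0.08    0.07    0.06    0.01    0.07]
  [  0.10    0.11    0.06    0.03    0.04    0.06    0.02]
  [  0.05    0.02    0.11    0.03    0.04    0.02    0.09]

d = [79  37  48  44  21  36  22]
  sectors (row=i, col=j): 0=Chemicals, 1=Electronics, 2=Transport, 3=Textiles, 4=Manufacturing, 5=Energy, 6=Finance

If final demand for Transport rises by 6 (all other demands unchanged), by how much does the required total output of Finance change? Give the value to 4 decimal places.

Form M = I − A:
  [  0.93   -0.01   -0.09   -0.09   -0.02   -0.10   -0.03]
  [ -0.08    0.89   -0.04   -0.03   -0.03   -0.11   -0.06]
  [ -0.06   -0.09    0.98   -0.07   -0.05   -0.03   -0.04]
  [ -0.11   -0.06   -0.02    0.91   -0.01   -0.01   -0.07]
  [ -0.07   -0.01   -0.08   -0.07    0.94   -0.01   -0.07]
  [ -0.10   -0.11   -0.06   -0.03   -0.04    0.94   -0.02]
  [ -0.05   -0.02   -0.11   -0.03   -0.04   -0.02    0.91]
Leontief inverse L = M⁻¹:
  [  1.1245    0.0527    0.1267    0.1324    0.0421    0.1330    0.0625]
  [  0.1404    1.1610    0.0870    0.0716    0.0563    0.1570    0.0983]
  [  0.1073    0.1253    1.0553    0.1057    0.0693    0.0632    0.0730]
  [  0.1575    0.0918    0.0578    1.1289    0.0276    0.0439    0.1037]
  [  0.1146    0.0393    0.1164    0.1093    1.0808    0.0354    0.1038]
  [  0.1547    0.1552    0.1009    0.0713    0.0637    1.1043    0.0544]
  [  0.0915    0.0517    0.1457    0.0652    0.0617    0.0457    1.1225]
Total output x = L · d:
  x_0 = 1.1245·79 + 0.0527·37 + 0.1267·48 + 0.1324·44 + 0.0421·21 + 0.1330·36 + 0.0625·22 = 109.7345
  x_1 = 0.1404·79 + 1.1610·37 + 0.0870·48 + 0.0716·44 + 0.0563·21 + 0.1570·36 + 0.0983·22 = 70.3702
  x_2 = 0.1073·79 + 0.1253·37 + 1.0553·48 + 0.1057·44 + 0.0693·21 + 0.0632·36 + 0.0730·22 = 73.7539
  x_3 = 0.1575·79 + 0.0918·37 + 0.0578·48 + 1.1289·44 + 0.0276·21 + 0.0439·36 + 0.1037·22 = 72.7325
  x_4 = 0.1146·79 + 0.0393·37 + 0.1164·48 + 0.1093·44 + 1.0808·21 + 0.0354·36 + 0.1038·22 = 47.1528
  x_5 = 0.1547·79 + 0.1552·37 + 0.1009·48 + 0.0713·44 + 0.0637·21 + 1.1043·36 + 0.0544·22 = 68.2343
  x_6 = 0.0915·79 + 0.0517·37 + 0.1457·48 + 0.0652·44 + 0.0617·21 + 0.0457·36 + 1.1225·22 = 46.6372
Δx_6 = L[6,2] · Δd_2 = 0.1457 · 6 = 0.8740

0.8740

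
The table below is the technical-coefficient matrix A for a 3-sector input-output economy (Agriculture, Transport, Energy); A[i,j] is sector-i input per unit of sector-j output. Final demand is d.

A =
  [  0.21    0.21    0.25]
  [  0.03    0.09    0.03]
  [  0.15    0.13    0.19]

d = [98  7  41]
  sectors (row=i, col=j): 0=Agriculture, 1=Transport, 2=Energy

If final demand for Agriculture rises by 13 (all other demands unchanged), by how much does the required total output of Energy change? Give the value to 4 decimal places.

Form M = I − A:
  [  0.79   -0.21   -0.25]
  [ -0.03    0.91   -0.03]
  [ -0.15   -0.13    0.81]
Leontief inverse L = M⁻¹:
  [  1.3626    0.3765    0.4345]
  [  0.0535    1.1195    0.0580]
  [  0.2609    0.2494    1.3243]
Total output x = L · d:
  x_0 = 1.3626·98 + 0.3765·7 + 0.4345·41 = 153.9875
  x_1 = 0.0535·98 + 1.1195·7 + 0.0580·41 = 15.4594
  x_2 = 0.2609·98 + 0.2494·7 + 1.3243·41 = 81.6146
Δx_2 = L[2,0] · Δd_0 = 0.2609 · 13 = 3.3921

3.3921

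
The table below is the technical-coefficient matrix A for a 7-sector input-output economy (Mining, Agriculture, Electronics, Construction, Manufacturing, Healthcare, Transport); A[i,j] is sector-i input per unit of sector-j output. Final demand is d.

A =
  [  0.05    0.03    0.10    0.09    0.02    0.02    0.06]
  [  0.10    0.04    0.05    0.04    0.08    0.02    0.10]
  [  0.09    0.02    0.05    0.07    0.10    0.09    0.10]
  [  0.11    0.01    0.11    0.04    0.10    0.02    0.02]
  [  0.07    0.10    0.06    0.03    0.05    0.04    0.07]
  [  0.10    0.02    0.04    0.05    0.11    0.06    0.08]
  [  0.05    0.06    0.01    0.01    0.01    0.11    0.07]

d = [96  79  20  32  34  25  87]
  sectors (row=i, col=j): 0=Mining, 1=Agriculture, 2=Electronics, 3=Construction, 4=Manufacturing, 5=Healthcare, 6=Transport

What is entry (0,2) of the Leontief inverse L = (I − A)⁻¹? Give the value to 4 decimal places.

L[0,2] = 0.1402

Form M = I − A:
  [  0.95   -0.03   -0.10   -0.09   -0.02   -0.02   -0.06]
  [ -0.10    0.96   -0.05   -0.04   -0.08   -0.02   -0.10]
  [ -0.09   -0.02    0.95   -0.07   -0.10   -0.09   -0.10]
  [ -0.11   -0.01   -0.11    0.96   -0.10   -0.02   -0.02]
  [ -0.07   -0.10   -0.06   -0.03    0.95   -0.04   -0.07]
  [ -0.10   -0.02   -0.04   -0.05   -0.11    0.94   -0.08]
  [ -0.05   -0.06   -0.01   -0.01   -0.01   -0.11    0.93]
Leontief inverse L = M⁻¹:
  [  1.1015    0.0528    0.1402    0.1216    0.0627    0.0554    0.1039]
  [  0.1532    1.0723    0.0928    0.0742    0.1196    0.0593    0.1509]
  [  0.1577    0.0580    1.1024    0.1112    0.1536    0.1378    0.1608]
  [  0.1642    0.0402    0.1565    1.0783    0.1441    0.0567    0.0707]
  [  0.1259    0.1300    0.1012    0.0641    1.0939    0.0775    0.1234]
  [  0.1585    0.0551    0.0872    0.0871    0.1552    1.1008    0.1338]
  [  0.0927    0.0810    0.0385    0.0351    0.0444    0.1399    1.1102]
Total output x = L · d:
  x_0 = 1.1015·96 + 0.0528·79 + 0.1402·20 + 0.1216·32 + 0.0627·34 + 0.0554·25 + 0.1039·87 = 129.1641
  x_1 = 0.1532·96 + 1.0723·79 + 0.0928·20 + 0.0742·32 + 0.1196·34 + 0.0593·25 + 0.1509·87 = 122.3233
  x_2 = 0.1577·96 + 0.0580·79 + 1.1024·20 + 0.1112·32 + 0.1536·34 + 0.1378·25 + 0.1608·87 = 67.9805
  x_3 = 0.1642·96 + 0.0402·79 + 0.1565·20 + 1.0783·32 + 0.1441·34 + 0.0567·25 + 0.0707·87 = 69.0471
  x_4 = 0.1259·96 + 0.1300·79 + 0.1012·20 + 0.0641·32 + 1.0939·34 + 0.0775·25 + 0.1234·87 = 76.2955
  x_5 = 0.1585·96 + 0.0551·79 + 0.0872·20 + 0.0871·32 + 0.1552·34 + 1.1008·25 + 0.1338·87 = 68.5423
  x_6 = 0.0927·96 + 0.0810·79 + 0.0385·20 + 0.0351·32 + 0.0444·34 + 0.1399·25 + 1.1102·87 = 118.7855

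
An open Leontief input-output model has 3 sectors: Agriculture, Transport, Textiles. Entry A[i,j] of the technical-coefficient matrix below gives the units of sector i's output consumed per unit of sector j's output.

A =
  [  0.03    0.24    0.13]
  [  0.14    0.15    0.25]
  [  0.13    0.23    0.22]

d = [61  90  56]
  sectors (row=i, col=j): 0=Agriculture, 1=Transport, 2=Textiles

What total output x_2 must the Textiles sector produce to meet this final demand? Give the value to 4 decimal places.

Form M = I − A:
  [  0.97   -0.24   -0.13]
  [ -0.14    0.85   -0.25]
  [ -0.13   -0.23    0.78]
Leontief inverse L = M⁻¹:
  [  1.1322    0.4060    0.3188]
  [  0.2650    1.3832    0.4875]
  [  0.2668    0.4755    1.4789]
Total output x = L · d:
  x_0 = 1.1322·61 + 0.4060·90 + 0.3188·56 = 123.4582
  x_1 = 0.2650·61 + 1.3832·90 + 0.4875·56 = 167.9505
  x_2 = 0.2668·61 + 0.4755·90 + 1.4789·56 = 141.8951

141.8951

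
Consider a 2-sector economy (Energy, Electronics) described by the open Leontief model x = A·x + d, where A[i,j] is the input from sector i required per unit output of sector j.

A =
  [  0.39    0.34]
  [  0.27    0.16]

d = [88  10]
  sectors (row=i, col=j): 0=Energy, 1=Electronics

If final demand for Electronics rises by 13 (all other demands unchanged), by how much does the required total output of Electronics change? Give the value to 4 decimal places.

18.8540

Form M = I − A:
  [  0.61   -0.34]
  [ -0.27    0.84]
Leontief inverse L = M⁻¹:
  [  1.9971    0.8084]
  [  0.6419    1.4503]
Total output x = L · d:
  x_0 = 1.9971·88 + 0.8084·10 = 183.8326
  x_1 = 0.6419·88 + 1.4503·10 = 70.9938
Δx_1 = L[1,1] · Δd_1 = 1.4503 · 13 = 18.8540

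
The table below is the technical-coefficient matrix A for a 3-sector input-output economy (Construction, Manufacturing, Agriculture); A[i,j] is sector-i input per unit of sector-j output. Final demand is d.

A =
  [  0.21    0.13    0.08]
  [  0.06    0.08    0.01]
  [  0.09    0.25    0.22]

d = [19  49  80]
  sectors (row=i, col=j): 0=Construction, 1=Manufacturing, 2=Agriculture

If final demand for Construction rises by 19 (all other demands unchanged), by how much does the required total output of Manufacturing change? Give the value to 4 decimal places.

Form M = I − A:
  [  0.79   -0.13   -0.08]
  [ -0.06    0.92   -0.01]
  [ -0.09   -0.25    0.78]
Leontief inverse L = M⁻¹:
  [  1.2980    0.2204    0.1360]
  [  0.0866    1.1055    0.0231]
  [  0.1775    0.3797    1.3051]
Total output x = L · d:
  x_0 = 1.2980·19 + 0.2204·49 + 0.1360·80 = 46.3375
  x_1 = 0.0866·19 + 1.1055·49 + 0.0231·80 = 57.6567
  x_2 = 0.1775·19 + 0.3797·49 + 1.3051·80 = 126.3904
Δx_1 = L[1,0] · Δd_0 = 0.0866 · 19 = 1.6451

1.6451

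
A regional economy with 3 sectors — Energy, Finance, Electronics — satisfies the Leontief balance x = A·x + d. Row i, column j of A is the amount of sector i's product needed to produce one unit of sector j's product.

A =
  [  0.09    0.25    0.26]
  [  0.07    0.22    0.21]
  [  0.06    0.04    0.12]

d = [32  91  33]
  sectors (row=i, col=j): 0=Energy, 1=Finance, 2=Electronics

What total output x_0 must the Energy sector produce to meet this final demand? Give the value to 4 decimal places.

Form M = I − A:
  [  0.91   -0.25   -0.26]
  [ -0.07    0.78   -0.21]
  [ -0.06   -0.04    0.88]
Leontief inverse L = M⁻¹:
  [  1.1579    0.3935    0.4360]
  [  0.1267    1.3410    0.3575]
  [  0.0847    0.0878    1.1823]
Total output x = L · d:
  x_0 = 1.1579·32 + 0.3935·91 + 0.4360·33 = 87.2491
  x_1 = 0.1267·32 + 1.3410·91 + 0.3575·33 = 137.8818
  x_2 = 0.0847·32 + 0.0878·91 + 1.1823·33 = 49.7162

87.2491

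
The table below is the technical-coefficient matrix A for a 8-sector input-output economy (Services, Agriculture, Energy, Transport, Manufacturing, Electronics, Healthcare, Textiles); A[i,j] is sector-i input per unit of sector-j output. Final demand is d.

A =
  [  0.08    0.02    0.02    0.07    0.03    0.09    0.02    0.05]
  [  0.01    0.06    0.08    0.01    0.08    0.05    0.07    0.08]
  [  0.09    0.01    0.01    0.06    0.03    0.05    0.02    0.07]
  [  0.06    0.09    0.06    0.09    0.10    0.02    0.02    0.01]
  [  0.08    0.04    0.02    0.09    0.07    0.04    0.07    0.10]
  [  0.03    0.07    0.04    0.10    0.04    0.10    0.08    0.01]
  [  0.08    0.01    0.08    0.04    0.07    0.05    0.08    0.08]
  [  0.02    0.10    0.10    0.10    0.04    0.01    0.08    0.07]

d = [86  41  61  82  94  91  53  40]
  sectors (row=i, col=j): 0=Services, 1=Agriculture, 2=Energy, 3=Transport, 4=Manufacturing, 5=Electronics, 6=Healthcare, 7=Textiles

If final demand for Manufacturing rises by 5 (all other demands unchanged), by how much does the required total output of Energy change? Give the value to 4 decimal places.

Form M = I − A:
  [  0.92   -0.02   -0.02   -0.07   -0.03   -0.09   -0.02   -0.05]
  [ -0.01    0.94   -0.08   -0.01   -0.08   -0.05   -0.07   -0.08]
  [ -0.09   -0.01    0.99   -0.06   -0.03   -0.05   -0.02   -0.07]
  [ -0.06   -0.09   -0.06    0.91   -0.10   -0.02   -0.02   -0.01]
  [ -0.08   -0.04   -0.02   -0.09    0.93   -0.04   -0.07   -0.10]
  [ -0.03   -0.07   -0.04   -0.10   -0.04    0.90   -0.08   -0.01]
  [ -0.08   -0.01   -0.08   -0.04   -0.07   -0.05    0.92   -0.08]
  [ -0.02   -0.10   -0.10   -0.10   -0.04   -0.01   -0.08    0.93]
Leontief inverse L = M⁻¹:
  [  1.1178    0.0582    0.0544    0.1229    0.0694    0.1279    0.0563    0.0842]
  [  0.0553    1.0999    0.1230    0.0663    0.1259    0.0885    0.1178    0.1322]
  [  0.1245    0.0444    1.0419    0.1077    0.0649    0.0821    0.0521    0.1024]
  [  0.1074    0.1308    0.0985    1.1457    0.1508    0.0597    0.0611    0.0589]
  [  0.1329    0.0907    0.0712    0.1589    1.1261    0.0843    0.1212    0.1544]
  [  0.0777    0.1143    0.0845    0.1596    0.0934    1.1453    0.1272    0.0554]
  [  0.1340    0.0525    0.1241    0.1054    0.1189    0.0950    1.1277    0.1330]
  [  0.0730    0.1480    0.1517    0.1622    0.0979    0.0516    0.1296    1.1273]
Total output x = L · d:
  x_0 = 1.1178·86 + 0.0582·41 + 0.0544·61 + 0.1229·82 + 0.0694·94 + 0.1279·91 + 0.0563·53 + 0.0842·40 = 136.4235
  x_1 = 0.0553·86 + 1.0999·41 + 0.1230·61 + 0.0663·82 + 0.1259·94 + 0.0885·91 + 0.1178·53 + 0.1322·40 = 94.2097
  x_2 = 0.1245·86 + 0.0444·41 + 1.0419·61 + 0.1077·82 + 0.0649·94 + 0.0821·91 + 0.0521·53 + 0.1024·40 = 105.3468
  x_3 = 0.1074·86 + 0.1308·41 + 0.0985·61 + 1.1457·82 + 0.1508·94 + 0.0597·91 + 0.0611·53 + 0.0589·40 = 139.7638
  x_4 = 0.1329·86 + 0.0907·41 + 0.0712·61 + 0.1589·82 + 1.1261·94 + 0.0843·91 + 0.1212·53 + 0.1544·40 = 158.6484
  x_5 = 0.0777·86 + 0.1143·41 + 0.0845·61 + 0.1596·82 + 0.0934·94 + 1.1453·91 + 0.1272·53 + 0.0554·40 = 151.5727
  x_6 = 0.1340·86 + 0.0525·41 + 0.1241·61 + 0.1054·82 + 0.1189·94 + 0.0950·91 + 1.1277·53 + 0.1330·40 = 114.8033
  x_7 = 0.0730·86 + 0.1480·41 + 0.1517·61 + 0.1622·82 + 0.0979·94 + 0.0516·91 + 0.1296·53 + 1.1273·40 = 100.7596
Δx_2 = L[2,4] · Δd_4 = 0.0649 · 5 = 0.3244

0.3244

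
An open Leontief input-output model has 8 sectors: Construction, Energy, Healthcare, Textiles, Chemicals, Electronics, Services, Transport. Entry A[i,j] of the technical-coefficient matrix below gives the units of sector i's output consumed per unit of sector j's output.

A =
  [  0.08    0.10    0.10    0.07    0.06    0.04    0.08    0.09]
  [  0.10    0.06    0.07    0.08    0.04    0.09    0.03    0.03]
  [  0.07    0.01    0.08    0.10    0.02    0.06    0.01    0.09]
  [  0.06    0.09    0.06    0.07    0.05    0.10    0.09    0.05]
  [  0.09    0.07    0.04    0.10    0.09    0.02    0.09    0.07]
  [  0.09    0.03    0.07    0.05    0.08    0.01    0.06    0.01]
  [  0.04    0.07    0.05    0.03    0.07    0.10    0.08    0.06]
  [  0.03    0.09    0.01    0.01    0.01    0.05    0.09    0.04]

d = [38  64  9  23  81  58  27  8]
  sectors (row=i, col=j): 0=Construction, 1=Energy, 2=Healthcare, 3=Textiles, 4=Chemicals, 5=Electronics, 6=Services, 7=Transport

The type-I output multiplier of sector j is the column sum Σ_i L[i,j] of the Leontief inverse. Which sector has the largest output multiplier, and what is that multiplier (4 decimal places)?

Construction (2.1059)

Form M = I − A:
  [  0.92   -0.10   -0.10   -0.07   -0.06   -0.04   -0.08   -0.09]
  [ -0.10    0.94   -0.07   -0.08   -0.04   -0.09   -0.03   -0.03]
  [ -0.07   -0.01    0.92   -0.10   -0.02   -0.06   -0.01   -0.09]
  [ -0.06   -0.09   -0.06    0.93   -0.05   -0.10   -0.09   -0.05]
  [ -0.09   -0.07   -0.04   -0.10    0.91   -0.02   -0.09   -0.07]
  [ -0.09   -0.03   -0.07   -0.05   -0.08    0.99   -0.06   -0.01]
  [ -0.04   -0.07   -0.05   -0.03   -0.07   -0.10    0.92   -0.06]
  [ -0.03   -0.09   -0.01   -0.01   -0.01   -0.05   -0.09    0.96]
Leontief inverse L = M⁻¹:
  [  1.1645    0.1795    0.1742    0.1478    0.1207    0.1153    0.1583    0.1587]
  [  0.1725    1.1245    0.1352    0.1462    0.0930    0.1479    0.0946    0.0858]
  [  0.1275    0.0666    1.1321    0.1532    0.0610    0.1103    0.0672    0.1379]
  [  0.1397    0.1617    0.1295    1.1409    0.1103    0.1677    0.1629    0.1097]
  [  0.1692    0.1499    0.1088    0.1730    1.1511    0.0917    0.1695    0.1352]
  [  0.1482    0.0847    0.1224    0.1063    0.1246    1.0591    0.1146    0.0608]
  [  0.1091    0.1315    0.1084    0.0909    0.1233    0.1558    1.1439    0.1113]
  [  0.0751    0.1317    0.0489    0.0477    0.0443    0.0911    0.1312    1.0723]
Total output x = L · d:
  x_0 = 1.1645·38 + 0.1795·64 + 0.1742·9 + 0.1478·23 + 0.1207·81 + 0.1153·58 + 0.1583·27 + 0.1587·8 = 82.7183
  x_1 = 0.1725·38 + 1.1245·64 + 0.1352·9 + 0.1462·23 + 0.0930·81 + 0.1479·58 + 0.0946·27 + 0.0858·8 = 102.4630
  x_2 = 0.1275·38 + 0.0666·64 + 1.1321·9 + 0.1532·23 + 0.0610·81 + 0.1103·58 + 0.0672·27 + 0.1379·8 = 37.0741
  x_3 = 0.1397·38 + 0.1617·64 + 0.1295·9 + 1.1409·23 + 0.1103·81 + 0.1677·58 + 0.1629·27 + 0.1097·8 = 66.9980
  x_4 = 0.1692·38 + 0.1499·64 + 0.1088·9 + 0.1730·23 + 1.1511·81 + 0.0917·58 + 0.1695·27 + 0.1352·8 = 125.2072
  x_5 = 0.1482·38 + 0.0847·64 + 0.1224·9 + 0.1063·23 + 0.1246·81 + 1.0591·58 + 0.1146·27 + 0.0608·8 = 89.7006
  x_6 = 0.1091·38 + 0.1315·64 + 0.1084·9 + 0.0909·23 + 0.1233·81 + 0.1558·58 + 1.1439·27 + 0.1113·8 = 66.4218
  x_7 = 0.0751·38 + 0.1317·64 + 0.0489·9 + 0.0477·23 + 0.0443·81 + 0.0911·58 + 0.1312·27 + 1.0723·8 = 33.8115
Output multipliers (column sums of L):
  Construction: 2.1059
  Energy: 2.0301
  Healthcare: 1.9595
  Textiles: 2.0060
  Chemicals: 1.8284
  Electronics: 1.9389
  Services: 2.0422
  Transport: 1.8719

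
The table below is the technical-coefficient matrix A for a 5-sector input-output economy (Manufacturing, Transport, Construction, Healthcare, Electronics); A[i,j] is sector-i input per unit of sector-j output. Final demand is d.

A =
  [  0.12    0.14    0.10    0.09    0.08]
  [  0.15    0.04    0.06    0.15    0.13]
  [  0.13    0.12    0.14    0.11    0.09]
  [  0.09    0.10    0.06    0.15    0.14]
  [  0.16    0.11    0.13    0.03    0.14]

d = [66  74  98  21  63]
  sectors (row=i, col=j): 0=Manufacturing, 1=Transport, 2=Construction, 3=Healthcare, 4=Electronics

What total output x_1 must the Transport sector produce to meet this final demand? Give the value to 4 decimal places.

Form M = I − A:
  [  0.88   -0.14   -0.10   -0.09   -0.08]
  [ -0.15    0.96   -0.06   -0.15   -0.13]
  [ -0.13   -0.12    0.86   -0.11   -0.09]
  [ -0.09   -0.10   -0.06    0.85   -0.14]
  [ -0.16   -0.11   -0.13   -0.03    0.86]
Leontief inverse L = M⁻¹:
  [  1.2734    0.2596    0.2138    0.2159    0.2152]
  [  0.3007    1.1661    0.1754    0.2697    0.2665]
  [  0.3003    0.2560    1.2693    0.2497    0.2401]
  [  0.2457    0.2229    0.1757    1.2745    0.2824]
  [  0.3293    0.2439    0.2602    0.1569    1.2831]
Total output x = L · d:
  x_0 = 1.2734·66 + 0.2596·74 + 0.2138·98 + 0.2159·21 + 0.2152·63 = 142.2950
  x_1 = 0.3007·66 + 1.1661·74 + 0.1754·98 + 0.2697·21 + 0.2665·63 = 145.7844
  x_2 = 0.3003·66 + 0.2560·74 + 1.2693·98 + 0.2497·21 + 0.2401·63 = 183.5273
  x_3 = 0.2457·66 + 0.2229·74 + 0.1757·98 + 1.2745·21 + 0.2824·63 = 94.4879
  x_4 = 0.3293·66 + 0.2439·74 + 0.2602·98 + 0.1569·21 + 1.2831·63 = 149.4147

145.7844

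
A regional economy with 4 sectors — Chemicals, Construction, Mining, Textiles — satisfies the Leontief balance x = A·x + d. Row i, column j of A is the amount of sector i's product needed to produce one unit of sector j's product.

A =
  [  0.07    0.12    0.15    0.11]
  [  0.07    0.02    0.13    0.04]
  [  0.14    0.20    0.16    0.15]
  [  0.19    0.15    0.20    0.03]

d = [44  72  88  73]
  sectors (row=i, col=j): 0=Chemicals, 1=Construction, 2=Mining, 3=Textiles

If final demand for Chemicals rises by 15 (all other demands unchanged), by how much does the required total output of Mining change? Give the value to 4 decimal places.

4.2439

Form M = I − A:
  [  0.93   -0.12   -0.15   -0.11]
  [ -0.07    0.98   -0.13   -0.04]
  [ -0.14   -0.20    0.84   -0.15]
  [ -0.19   -0.15   -0.20    0.97]
Leontief inverse L = M⁻¹:
  [  1.1748    0.2318    0.2903    0.1877]
  [  0.1341    1.0952    0.2158    0.0937]
  [  0.2829    0.3507    1.3563    0.2563]
  [  0.3092    0.2871    0.3699    1.1350]
Total output x = L · d:
  x_0 = 1.1748·44 + 0.2318·72 + 0.2903·88 + 0.1877·73 = 107.6325
  x_1 = 0.1341·44 + 1.0952·72 + 0.2158·88 + 0.0937·73 = 110.5816
  x_2 = 0.2829·44 + 0.3507·72 + 1.3563·88 + 0.2563·73 = 175.7581
  x_3 = 0.3092·44 + 0.2871·72 + 0.3699·88 + 1.1350·73 = 149.6794
Δx_2 = L[2,0] · Δd_0 = 0.2829 · 15 = 4.2439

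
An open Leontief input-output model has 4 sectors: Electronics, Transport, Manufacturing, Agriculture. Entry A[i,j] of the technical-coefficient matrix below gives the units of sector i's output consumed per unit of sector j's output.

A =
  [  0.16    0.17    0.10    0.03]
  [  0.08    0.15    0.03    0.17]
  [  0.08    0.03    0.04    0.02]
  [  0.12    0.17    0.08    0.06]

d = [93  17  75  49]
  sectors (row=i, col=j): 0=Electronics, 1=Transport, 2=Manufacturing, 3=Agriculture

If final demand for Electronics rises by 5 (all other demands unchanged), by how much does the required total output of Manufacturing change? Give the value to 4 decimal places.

0.5637

Form M = I − A:
  [  0.84   -0.17   -0.10   -0.03]
  [ -0.08    0.85   -0.03   -0.17]
  [ -0.08   -0.03    0.96   -0.02]
  [ -0.12   -0.17   -0.08    0.94]
Leontief inverse L = M⁻¹:
  [  1.2434    0.2722    0.1457    0.0920]
  [  0.1605    1.2581    0.0756    0.2343]
  [  0.1127    0.0676    1.0587    0.0383]
  [  0.1974    0.2680    0.1224    1.1212]
Total output x = L · d:
  x_0 = 1.2434·93 + 0.2722·17 + 0.1457·75 + 0.0920·49 = 135.7026
  x_1 = 0.1605·93 + 1.2581·17 + 0.0756·75 + 0.2343·49 = 53.4568
  x_2 = 0.1127·93 + 0.0676·17 + 1.0587·75 + 0.0383·49 = 92.9171
  x_3 = 0.1974·93 + 0.2680·17 + 0.1224·75 + 1.1212·49 = 87.0270
Δx_2 = L[2,0] · Δd_0 = 0.1127 · 5 = 0.5637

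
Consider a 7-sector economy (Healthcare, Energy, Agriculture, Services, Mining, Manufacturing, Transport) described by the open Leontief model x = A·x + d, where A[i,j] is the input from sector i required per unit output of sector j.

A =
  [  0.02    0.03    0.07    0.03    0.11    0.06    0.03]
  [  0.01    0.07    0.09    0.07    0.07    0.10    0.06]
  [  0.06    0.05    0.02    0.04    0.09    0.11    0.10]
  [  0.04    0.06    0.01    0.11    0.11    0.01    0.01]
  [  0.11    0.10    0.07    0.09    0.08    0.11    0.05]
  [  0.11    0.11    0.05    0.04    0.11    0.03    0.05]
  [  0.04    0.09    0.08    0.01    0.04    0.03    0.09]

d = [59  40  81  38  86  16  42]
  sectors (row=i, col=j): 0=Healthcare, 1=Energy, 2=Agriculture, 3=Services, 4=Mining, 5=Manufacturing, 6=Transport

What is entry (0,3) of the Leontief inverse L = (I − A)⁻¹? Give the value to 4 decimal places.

L[0,3] = 0.0698

Form M = I − A:
  [  0.98   -0.03   -0.07   -0.03   -0.11   -0.06   -0.03]
  [ -0.01    0.93   -0.09   -0.07   -0.07   -0.10   -0.06]
  [ -0.06   -0.05    0.98   -0.04   -0.09   -0.11   -0.10]
  [ -0.04   -0.06   -0.01    0.89   -0.11   -0.01   -0.01]
  [ -0.11   -0.10   -0.07   -0.09    0.92   -0.11   -0.05]
  [ -0.11   -0.11   -0.05   -0.04   -0.11    0.97   -0.05]
  [ -0.04   -0.09   -0.08   -0.01   -0.04   -0.03    0.91]
Leontief inverse L = M⁻¹:
  [  1.0645    0.0822    0.1074    0.0698    0.1683    0.1084    0.0683]
  [  0.0636    1.1376    0.1377    0.1209    0.1458    0.1580    0.1103]
  [  0.1134    0.1185    1.0725    0.0870    0.1641    0.1649    0.1484]
  [  0.0776    0.1078    0.0452    1.1566    0.1683    0.0533    0.0395]
  [  0.1738    0.1819    0.1332    0.1549    1.1798    0.1834    0.1090]
  [  0.1606    0.1768    0.1064    0.0937    0.1898    1.0967    0.1004]
  [  0.0768    0.1415    0.1225    0.0453    0.0962    0.0797    1.1344]
Total output x = L · d:
  x_0 = 1.0645·59 + 0.0822·40 + 0.1074·81 + 0.0698·38 + 0.1683·86 + 0.1084·16 + 0.0683·42 = 96.5264
  x_1 = 0.0636·59 + 1.1376·40 + 0.1377·81 + 0.1209·38 + 0.1458·86 + 0.1580·16 + 0.1103·42 = 84.6962
  x_2 = 0.1134·59 + 0.1185·40 + 1.0725·81 + 0.0870·38 + 0.1641·86 + 0.1649·16 + 0.1484·42 = 124.5954
  x_3 = 0.0776·59 + 0.1078·40 + 0.0452·81 + 1.1566·38 + 0.1683·86 + 0.0533·16 + 0.0395·42 = 73.4794
  x_4 = 0.1738·59 + 0.1819·40 + 0.1332·81 + 0.1549·38 + 1.1798·86 + 0.1834·16 + 0.1090·42 = 143.1770
  x_5 = 0.1606·59 + 0.1768·40 + 0.1064·81 + 0.0937·38 + 0.1898·86 + 1.0967·16 + 0.1004·42 = 66.8087
  x_6 = 0.0768·59 + 0.1415·40 + 0.1225·81 + 0.0453·38 + 0.0962·86 + 0.0797·16 + 1.1344·42 = 79.0302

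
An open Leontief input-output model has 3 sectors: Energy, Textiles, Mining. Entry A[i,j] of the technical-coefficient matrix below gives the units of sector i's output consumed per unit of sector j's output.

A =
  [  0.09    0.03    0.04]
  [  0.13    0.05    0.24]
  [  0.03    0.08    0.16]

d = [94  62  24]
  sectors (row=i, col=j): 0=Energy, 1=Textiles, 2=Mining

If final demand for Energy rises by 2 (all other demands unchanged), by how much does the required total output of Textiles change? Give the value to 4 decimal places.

Form M = I − A:
  [  0.91   -0.03   -0.04]
  [ -0.13    0.95   -0.24]
  [ -0.03   -0.08    0.84]
Leontief inverse L = M⁻¹:
  [  1.1068    0.0404    0.0642]
  [  0.1654    1.0846    0.3178]
  [  0.0553    0.1047    1.2230]
Total output x = L · d:
  x_0 = 1.1068·94 + 0.0404·62 + 0.0642·24 = 108.0817
  x_1 = 0.1654·94 + 1.0846·62 + 0.3178·24 = 90.4221
  x_2 = 0.0553·94 + 0.1047·62 + 1.2230·24 = 41.0431
Δx_1 = L[1,0] · Δd_0 = 0.1654 · 2 = 0.3308

0.3308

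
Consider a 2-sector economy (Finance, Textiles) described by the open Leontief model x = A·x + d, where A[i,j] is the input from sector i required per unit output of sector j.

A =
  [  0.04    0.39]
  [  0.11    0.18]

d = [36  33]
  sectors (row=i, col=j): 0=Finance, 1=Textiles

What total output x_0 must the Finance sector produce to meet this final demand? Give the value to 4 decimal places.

56.9528

Form M = I − A:
  [  0.96   -0.39]
  [ -0.11    0.82]
Leontief inverse L = M⁻¹:
  [  1.1017    0.5240]
  [  0.1478    1.2898]
Total output x = L · d:
  x_0 = 1.1017·36 + 0.5240·33 = 56.9528
  x_1 = 0.1478·36 + 1.2898·33 = 47.8839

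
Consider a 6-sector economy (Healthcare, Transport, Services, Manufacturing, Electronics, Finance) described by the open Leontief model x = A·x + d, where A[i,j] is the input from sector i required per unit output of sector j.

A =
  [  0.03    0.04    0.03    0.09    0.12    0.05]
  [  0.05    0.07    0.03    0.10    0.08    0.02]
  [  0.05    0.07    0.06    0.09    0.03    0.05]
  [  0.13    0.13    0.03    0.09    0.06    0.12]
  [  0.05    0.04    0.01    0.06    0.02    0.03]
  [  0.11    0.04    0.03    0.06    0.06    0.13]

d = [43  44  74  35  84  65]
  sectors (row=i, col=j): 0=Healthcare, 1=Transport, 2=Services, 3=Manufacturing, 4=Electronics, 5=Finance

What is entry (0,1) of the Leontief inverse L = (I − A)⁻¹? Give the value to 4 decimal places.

Form M = I − A:
  [  0.97   -0.04   -0.03   -0.09   -0.12   -0.05]
  [ -0.05    0.93   -0.03   -0.10   -0.08   -0.02]
  [ -0.05   -0.07    0.94   -0.09   -0.03   -0.05]
  [ -0.13   -0.13   -0.03    0.91   -0.06   -0.12]
  [ -0.05   -0.04   -0.01   -0.06    0.98   -0.03]
  [ -0.11   -0.04   -0.03   -0.06   -0.06    0.87]
Leontief inverse L = M⁻¹:
  [  1.0736    0.0790    0.0456    0.1354    0.1531    0.0901]
  [  0.0919    1.1107    0.0462    0.1472    0.1159    0.0578]
  [  0.0938    0.1114    1.0784    0.1387    0.0677    0.0914]
  [  0.1960    0.1888    0.0566    1.1649    0.1237    0.1838]
  [  0.0764    0.0646    0.0202    0.0892    1.0445    0.0554]
  [  0.1620    0.0824    0.0504    0.1152    0.1076    1.1831]
Total output x = L · d:
  x_0 = 1.0736·43 + 0.0790·44 + 0.0456·74 + 0.1354·35 + 0.1531·84 + 0.0901·65 = 76.4734
  x_1 = 0.0919·43 + 1.1107·44 + 0.0462·74 + 0.1472·35 + 0.1159·84 + 0.0578·65 = 74.8776
  x_2 = 0.0938·43 + 0.1114·44 + 1.0784·74 + 0.1387·35 + 0.0677·84 + 0.0914·65 = 105.2183
  x_3 = 0.1960·43 + 0.1888·44 + 0.0566·74 + 1.1649·35 + 0.1237·84 + 0.1838·65 = 84.0349
  x_4 = 0.0764·43 + 0.0646·44 + 0.0202·74 + 0.0892·35 + 1.0445·84 + 0.0554·65 = 102.0834
  x_5 = 0.1620·43 + 0.0824·44 + 0.0504·74 + 0.1152·35 + 0.1076·84 + 1.1831·65 = 104.2883

L[0,1] = 0.0790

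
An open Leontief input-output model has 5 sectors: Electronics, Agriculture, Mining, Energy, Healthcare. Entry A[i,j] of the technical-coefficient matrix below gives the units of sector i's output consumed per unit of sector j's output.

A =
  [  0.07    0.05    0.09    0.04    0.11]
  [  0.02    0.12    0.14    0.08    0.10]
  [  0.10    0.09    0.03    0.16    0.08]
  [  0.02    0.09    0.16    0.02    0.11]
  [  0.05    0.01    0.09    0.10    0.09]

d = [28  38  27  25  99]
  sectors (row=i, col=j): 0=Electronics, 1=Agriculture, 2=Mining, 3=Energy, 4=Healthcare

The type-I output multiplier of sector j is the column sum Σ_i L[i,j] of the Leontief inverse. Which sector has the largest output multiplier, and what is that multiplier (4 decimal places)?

Mining (1.8442)

Form M = I − A:
  [  0.93   -0.05   -0.09   -0.04   -0.11]
  [ -0.02    0.88   -0.14   -0.08   -0.10]
  [ -0.10   -0.09    0.97   -0.16   -0.08]
  [ -0.02   -0.09   -0.16    0.98   -0.11]
  [ -0.05   -0.01   -0.09   -0.10    0.91]
Leontief inverse L = M⁻¹:
  [  1.1039    0.0891    0.1462    0.0933    0.1674]
  [  0.0614    1.1796    0.2172    0.1521    0.1745]
  [  0.1360    0.1455    1.1146    0.2154    0.1565]
  [  0.0595    0.1392    0.2212    1.0880    0.1735]
  [  0.0813    0.0476    0.1450    0.1477    1.1445]
Total output x = L · d:
  x_0 = 1.1039·28 + 0.0891·38 + 0.1462·27 + 0.0933·25 + 0.1674·99 = 57.1441
  x_1 = 0.0614·28 + 1.1796·38 + 0.2172·27 + 0.1521·25 + 0.1745·99 = 73.4884
  x_2 = 0.1360·28 + 0.1455·38 + 1.1146·27 + 0.2154·25 + 0.1565·99 = 60.3058
  x_3 = 0.0595·28 + 0.1392·38 + 0.2212·27 + 1.0880·25 + 0.1735·99 = 57.3018
  x_4 = 0.0813·28 + 0.0476·38 + 0.1450·27 + 0.1477·25 + 1.1445·99 = 124.9998
Output multipliers (column sums of L):
  Electronics: 1.4421
  Agriculture: 1.6010
  Mining: 1.8442
  Energy: 1.6964
  Healthcare: 1.8163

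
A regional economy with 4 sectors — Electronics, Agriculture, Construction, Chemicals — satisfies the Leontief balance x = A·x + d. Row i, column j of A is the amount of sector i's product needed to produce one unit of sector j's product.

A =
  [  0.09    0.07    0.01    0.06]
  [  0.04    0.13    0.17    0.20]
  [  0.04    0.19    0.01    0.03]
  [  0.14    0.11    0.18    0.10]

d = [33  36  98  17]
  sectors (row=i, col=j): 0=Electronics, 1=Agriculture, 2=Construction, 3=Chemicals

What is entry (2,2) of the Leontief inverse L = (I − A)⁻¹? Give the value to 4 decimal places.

L[2,2] = 1.0717

Form M = I − A:
  [  0.91   -0.07   -0.01   -0.06]
  [ -0.04    0.87   -0.17   -0.20]
  [ -0.04   -0.19    0.99   -0.03]
  [ -0.14   -0.11   -0.18    0.90]
Leontief inverse L = M⁻¹:
  [  1.1217    0.1139    0.0494    0.1017]
  [  0.1125    1.2549    0.2703    0.2954]
  [  0.0731    0.2521    1.0717    0.0966]
  [  0.2029    0.2215    0.2551    1.1824]
Total output x = L · d:
  x_0 = 1.1217·33 + 0.1139·36 + 0.0494·98 + 0.1017·17 = 47.6873
  x_1 = 0.1125·33 + 1.2549·36 + 0.2703·98 + 0.2954·17 = 80.3992
  x_2 = 0.0731·33 + 0.2521·36 + 1.0717·98 + 0.0966·17 = 118.1579
  x_3 = 0.2029·33 + 0.2215·36 + 0.2551·98 + 1.1824·17 = 59.7651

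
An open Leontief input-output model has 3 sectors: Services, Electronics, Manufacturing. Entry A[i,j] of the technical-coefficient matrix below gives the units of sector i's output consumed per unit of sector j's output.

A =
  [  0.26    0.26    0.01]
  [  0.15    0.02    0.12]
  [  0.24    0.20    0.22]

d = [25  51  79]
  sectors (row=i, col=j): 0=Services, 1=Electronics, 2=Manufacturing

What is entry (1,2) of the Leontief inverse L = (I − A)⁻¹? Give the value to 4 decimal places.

Form M = I − A:
  [  0.74   -0.26   -0.01]
  [ -0.15    0.98   -0.12]
  [ -0.24   -0.20    0.78]
Leontief inverse L = M⁻¹:
  [  1.4594    0.4037    0.0808]
  [  0.2874    1.1330    0.1780]
  [  0.5227    0.4147    1.3526]
Total output x = L · d:
  x_0 = 1.4594·25 + 0.4037·51 + 0.0808·79 = 63.4566
  x_1 = 0.2874·25 + 1.1330·51 + 0.1780·79 = 79.0275
  x_2 = 0.5227·25 + 0.4147·51 + 1.3526·79 = 141.0706

L[1,2] = 0.1780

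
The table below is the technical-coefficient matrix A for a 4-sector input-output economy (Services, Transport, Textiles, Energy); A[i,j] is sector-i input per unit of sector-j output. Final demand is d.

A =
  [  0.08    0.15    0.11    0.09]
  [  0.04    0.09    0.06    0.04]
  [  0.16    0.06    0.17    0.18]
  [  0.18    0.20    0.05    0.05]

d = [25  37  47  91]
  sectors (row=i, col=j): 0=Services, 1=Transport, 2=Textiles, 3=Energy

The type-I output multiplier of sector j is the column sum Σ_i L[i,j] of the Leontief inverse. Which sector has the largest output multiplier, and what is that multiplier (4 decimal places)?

Transport (1.8567)

Form M = I − A:
  [  0.92   -0.15   -0.11   -0.09]
  [ -0.04    0.91   -0.06   -0.04]
  [ -0.16   -0.06    0.83   -0.18]
  [ -0.18   -0.20   -0.05    0.95]
Leontief inverse L = M⁻¹:
  [  1.1586    0.2367    0.1799    0.1538]
  [  0.0807    1.1348    0.0972    0.0738]
  [  0.2837    0.1914    1.2729    0.2761]
  [  0.2514    0.2938    0.1215    1.1119]
Total output x = L · d:
  x_0 = 1.1586·25 + 0.2367·37 + 0.1799·47 + 0.1538·91 = 60.1763
  x_1 = 0.0807·25 + 1.1348·37 + 0.0972·47 + 0.0738·91 = 55.2929
  x_2 = 0.2837·25 + 0.1914·37 + 1.2729·47 + 0.2761·91 = 99.1261
  x_3 = 0.2514·25 + 0.2938·37 + 0.1215·47 + 1.1119·91 = 124.0491
Output multipliers (column sums of L):
  Services: 1.7745
  Transport: 1.8567
  Textiles: 1.6715
  Energy: 1.6156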